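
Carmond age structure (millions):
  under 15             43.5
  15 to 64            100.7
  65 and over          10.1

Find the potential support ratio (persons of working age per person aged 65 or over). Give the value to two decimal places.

Potential support ratio: 9.97

Potential support ratio = 100.7 / 10.1 = 9.97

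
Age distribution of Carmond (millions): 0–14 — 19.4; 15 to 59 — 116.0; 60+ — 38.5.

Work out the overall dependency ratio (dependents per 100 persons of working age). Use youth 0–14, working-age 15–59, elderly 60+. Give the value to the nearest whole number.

Total dependency ratio = (19.4 + 38.5) / 116.0 × 100 = 57.9 / 116.0 × 100 = 50

Total dependency ratio: 50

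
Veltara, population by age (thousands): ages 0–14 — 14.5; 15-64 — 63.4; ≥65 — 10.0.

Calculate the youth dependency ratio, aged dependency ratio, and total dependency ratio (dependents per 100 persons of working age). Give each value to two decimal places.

Youth dependency ratio: 22.87
Old-age dependency ratio: 15.77
Total dependency ratio: 38.64

Youth dependency ratio = 14.5 / 63.4 × 100 = 22.87
Old-age dependency ratio = 10.0 / 63.4 × 100 = 15.77
Total dependency ratio = (14.5 + 10.0) / 63.4 × 100 = 24.5 / 63.4 × 100 = 38.64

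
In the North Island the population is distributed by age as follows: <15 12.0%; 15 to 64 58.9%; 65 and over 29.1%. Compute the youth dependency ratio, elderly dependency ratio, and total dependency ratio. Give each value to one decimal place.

Youth dependency ratio: 20.4
Old-age dependency ratio: 49.4
Total dependency ratio: 69.8

Youth dependency ratio = 12.0 / 58.9 × 100 = 20.4
Old-age dependency ratio = 29.1 / 58.9 × 100 = 49.4
Total dependency ratio = (12.0 + 29.1) / 58.9 × 100 = 41.1 / 58.9 × 100 = 69.8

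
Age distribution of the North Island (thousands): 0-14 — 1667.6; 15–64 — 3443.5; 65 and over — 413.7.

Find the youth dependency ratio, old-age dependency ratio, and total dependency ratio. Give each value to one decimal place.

Youth dependency ratio = 1667.6 / 3443.5 × 100 = 48.4
Old-age dependency ratio = 413.7 / 3443.5 × 100 = 12.0
Total dependency ratio = (1667.6 + 413.7) / 3443.5 × 100 = 2081.3 / 3443.5 × 100 = 60.4

Youth dependency ratio: 48.4
Old-age dependency ratio: 12.0
Total dependency ratio: 60.4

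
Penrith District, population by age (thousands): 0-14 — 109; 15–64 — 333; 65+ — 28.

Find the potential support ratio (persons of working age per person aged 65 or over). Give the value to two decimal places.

Potential support ratio: 11.89

Potential support ratio = 333 / 28 = 11.89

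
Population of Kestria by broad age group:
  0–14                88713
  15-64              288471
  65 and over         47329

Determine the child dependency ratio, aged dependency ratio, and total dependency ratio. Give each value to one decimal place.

Youth dependency ratio = 88713 / 288471 × 100 = 30.8
Old-age dependency ratio = 47329 / 288471 × 100 = 16.4
Total dependency ratio = (88713 + 47329) / 288471 × 100 = 136042 / 288471 × 100 = 47.2

Youth dependency ratio: 30.8
Old-age dependency ratio: 16.4
Total dependency ratio: 47.2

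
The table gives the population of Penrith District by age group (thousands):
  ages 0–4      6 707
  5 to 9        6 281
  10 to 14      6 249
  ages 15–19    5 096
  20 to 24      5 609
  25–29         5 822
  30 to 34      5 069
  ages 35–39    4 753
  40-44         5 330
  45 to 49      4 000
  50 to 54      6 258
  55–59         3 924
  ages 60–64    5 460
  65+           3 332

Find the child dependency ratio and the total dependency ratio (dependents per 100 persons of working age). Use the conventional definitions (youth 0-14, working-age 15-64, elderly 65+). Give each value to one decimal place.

Youth dependency ratio: 37.5
Total dependency ratio: 44.0

0–14: 6 707 + 6 281 + 6 249 = 19 237
15–64: 5 096 + 5 609 + 5 822 + 5 069 + 4 753 + 5 330 + 4 000 + 6 258 + 3 924 + 5 460 = 51 321
65+: 3 332
Youth dependency ratio = 19 237 / 51 321 × 100 = 37.5
Total dependency ratio = (19 237 + 3 332) / 51 321 × 100 = 22 569 / 51 321 × 100 = 44.0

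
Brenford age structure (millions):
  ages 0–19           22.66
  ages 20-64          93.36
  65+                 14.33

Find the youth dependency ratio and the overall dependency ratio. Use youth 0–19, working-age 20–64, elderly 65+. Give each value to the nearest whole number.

Youth dependency ratio = 22.66 / 93.36 × 100 = 24
Total dependency ratio = (22.66 + 14.33) / 93.36 × 100 = 36.99 / 93.36 × 100 = 40

Youth dependency ratio: 24
Total dependency ratio: 40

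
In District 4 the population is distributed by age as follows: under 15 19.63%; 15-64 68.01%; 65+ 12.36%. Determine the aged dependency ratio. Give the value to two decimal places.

Old-age dependency ratio: 18.17

Old-age dependency ratio = 12.36 / 68.01 × 100 = 18.17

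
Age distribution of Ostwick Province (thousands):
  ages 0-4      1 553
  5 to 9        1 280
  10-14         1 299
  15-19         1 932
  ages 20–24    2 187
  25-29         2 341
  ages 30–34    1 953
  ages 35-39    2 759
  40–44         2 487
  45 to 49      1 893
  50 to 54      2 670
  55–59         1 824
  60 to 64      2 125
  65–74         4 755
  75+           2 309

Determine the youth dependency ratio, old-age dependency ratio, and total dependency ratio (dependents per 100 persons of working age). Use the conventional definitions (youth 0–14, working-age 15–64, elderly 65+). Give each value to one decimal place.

0–14: 1 553 + 1 280 + 1 299 = 4 132
15–64: 1 932 + 2 187 + 2 341 + 1 953 + 2 759 + 2 487 + 1 893 + 2 670 + 1 824 + 2 125 = 22 171
65+: 4 755 + 2 309 = 7 064
Youth dependency ratio = 4 132 / 22 171 × 100 = 18.6
Old-age dependency ratio = 7 064 / 22 171 × 100 = 31.9
Total dependency ratio = (4 132 + 7 064) / 22 171 × 100 = 11 196 / 22 171 × 100 = 50.5

Youth dependency ratio: 18.6
Old-age dependency ratio: 31.9
Total dependency ratio: 50.5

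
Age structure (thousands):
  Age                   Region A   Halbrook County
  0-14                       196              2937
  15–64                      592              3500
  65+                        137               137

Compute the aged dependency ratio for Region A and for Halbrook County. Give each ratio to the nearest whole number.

Region A: 23
Halbrook County: 4

Region A: 137 / 592 × 100 = 23
Halbrook County: 137 / 3500 × 100 = 4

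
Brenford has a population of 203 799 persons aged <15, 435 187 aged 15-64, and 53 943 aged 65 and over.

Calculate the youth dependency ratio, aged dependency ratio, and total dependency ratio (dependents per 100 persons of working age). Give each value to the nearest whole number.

Youth dependency ratio: 47
Old-age dependency ratio: 12
Total dependency ratio: 59

Youth dependency ratio = 203 799 / 435 187 × 100 = 47
Old-age dependency ratio = 53 943 / 435 187 × 100 = 12
Total dependency ratio = (203 799 + 53 943) / 435 187 × 100 = 257 742 / 435 187 × 100 = 59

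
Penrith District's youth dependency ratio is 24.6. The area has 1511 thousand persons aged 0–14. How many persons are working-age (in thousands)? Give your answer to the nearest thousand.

Youth dependency ratio = youth / working-age × 100
24.6 = 1511 / W × 100
⇒ 6142

Working-age: 6142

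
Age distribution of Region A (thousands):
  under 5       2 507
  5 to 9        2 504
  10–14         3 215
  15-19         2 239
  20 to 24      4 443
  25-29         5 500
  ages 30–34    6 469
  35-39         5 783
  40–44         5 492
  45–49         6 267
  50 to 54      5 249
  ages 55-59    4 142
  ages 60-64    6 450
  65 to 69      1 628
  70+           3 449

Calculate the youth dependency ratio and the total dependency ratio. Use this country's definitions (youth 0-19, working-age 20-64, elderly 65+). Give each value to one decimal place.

0–19: 2 507 + 2 504 + 3 215 + 2 239 = 10 465
20–64: 4 443 + 5 500 + 6 469 + 5 783 + 5 492 + 6 267 + 5 249 + 4 142 + 6 450 = 49 795
65+: 1 628 + 3 449 = 5 077
Youth dependency ratio = 10 465 / 49 795 × 100 = 21.0
Total dependency ratio = (10 465 + 5 077) / 49 795 × 100 = 15 542 / 49 795 × 100 = 31.2

Youth dependency ratio: 21.0
Total dependency ratio: 31.2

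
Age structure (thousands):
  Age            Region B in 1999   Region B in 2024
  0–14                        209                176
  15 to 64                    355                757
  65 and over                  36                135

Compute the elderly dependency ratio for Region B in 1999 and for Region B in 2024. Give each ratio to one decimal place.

Region B in 1999: 36 / 355 × 100 = 10.1
Region B in 2024: 135 / 757 × 100 = 17.8

Region B in 1999: 10.1
Region B in 2024: 17.8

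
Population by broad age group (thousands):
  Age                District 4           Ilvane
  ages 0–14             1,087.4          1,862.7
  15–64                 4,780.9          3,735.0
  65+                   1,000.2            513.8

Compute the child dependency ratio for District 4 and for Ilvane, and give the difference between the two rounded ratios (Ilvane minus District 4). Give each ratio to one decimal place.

District 4: 22.7
Ilvane: 49.9
Difference: +27.2

District 4: 1,087.4 / 4,780.9 × 100 = 22.7
Ilvane: 1,862.7 / 3,735.0 × 100 = 49.9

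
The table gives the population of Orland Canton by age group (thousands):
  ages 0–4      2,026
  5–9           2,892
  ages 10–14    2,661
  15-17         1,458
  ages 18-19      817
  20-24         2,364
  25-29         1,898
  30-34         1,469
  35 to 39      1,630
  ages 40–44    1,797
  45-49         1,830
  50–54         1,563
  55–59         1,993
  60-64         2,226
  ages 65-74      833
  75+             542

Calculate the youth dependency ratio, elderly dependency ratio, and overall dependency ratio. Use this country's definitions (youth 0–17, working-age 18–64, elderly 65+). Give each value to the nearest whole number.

0–17: 2,026 + 2,892 + 2,661 + 1,458 = 9,037
18–64: 817 + 2,364 + 1,898 + 1,469 + 1,630 + 1,797 + 1,830 + 1,563 + 1,993 + 2,226 = 17,587
65+: 833 + 542 = 1,375
Youth dependency ratio = 9,037 / 17,587 × 100 = 51
Old-age dependency ratio = 1,375 / 17,587 × 100 = 8
Total dependency ratio = (9,037 + 1,375) / 17,587 × 100 = 10,412 / 17,587 × 100 = 59

Youth dependency ratio: 51
Old-age dependency ratio: 8
Total dependency ratio: 59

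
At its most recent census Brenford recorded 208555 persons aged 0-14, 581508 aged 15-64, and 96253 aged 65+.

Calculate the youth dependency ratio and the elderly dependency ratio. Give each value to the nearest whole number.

Youth dependency ratio = 208555 / 581508 × 100 = 36
Old-age dependency ratio = 96253 / 581508 × 100 = 17

Youth dependency ratio: 36
Old-age dependency ratio: 17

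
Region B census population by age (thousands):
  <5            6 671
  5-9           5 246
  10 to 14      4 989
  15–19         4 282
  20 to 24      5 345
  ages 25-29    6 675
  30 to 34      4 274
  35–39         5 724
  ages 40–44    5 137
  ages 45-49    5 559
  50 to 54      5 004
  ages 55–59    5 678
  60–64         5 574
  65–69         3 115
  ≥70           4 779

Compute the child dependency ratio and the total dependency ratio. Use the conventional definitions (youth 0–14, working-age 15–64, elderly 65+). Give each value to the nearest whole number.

0–14: 6 671 + 5 246 + 4 989 = 16 906
15–64: 4 282 + 5 345 + 6 675 + 4 274 + 5 724 + 5 137 + 5 559 + 5 004 + 5 678 + 5 574 = 53 252
65+: 3 115 + 4 779 = 7 894
Youth dependency ratio = 16 906 / 53 252 × 100 = 32
Total dependency ratio = (16 906 + 7 894) / 53 252 × 100 = 24 800 / 53 252 × 100 = 47

Youth dependency ratio: 32
Total dependency ratio: 47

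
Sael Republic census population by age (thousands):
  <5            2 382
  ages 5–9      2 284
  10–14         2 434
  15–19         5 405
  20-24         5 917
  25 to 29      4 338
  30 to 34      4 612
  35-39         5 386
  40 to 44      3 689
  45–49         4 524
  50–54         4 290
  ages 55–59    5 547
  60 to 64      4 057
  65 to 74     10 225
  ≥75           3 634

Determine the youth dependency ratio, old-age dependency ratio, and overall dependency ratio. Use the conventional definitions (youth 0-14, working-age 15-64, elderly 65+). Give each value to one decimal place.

Youth dependency ratio: 14.9
Old-age dependency ratio: 29.0
Total dependency ratio: 43.9

0–14: 2 382 + 2 284 + 2 434 = 7 100
15–64: 5 405 + 5 917 + 4 338 + 4 612 + 5 386 + 3 689 + 4 524 + 4 290 + 5 547 + 4 057 = 47 765
65+: 10 225 + 3 634 = 13 859
Youth dependency ratio = 7 100 / 47 765 × 100 = 14.9
Old-age dependency ratio = 13 859 / 47 765 × 100 = 29.0
Total dependency ratio = (7 100 + 13 859) / 47 765 × 100 = 20 959 / 47 765 × 100 = 43.9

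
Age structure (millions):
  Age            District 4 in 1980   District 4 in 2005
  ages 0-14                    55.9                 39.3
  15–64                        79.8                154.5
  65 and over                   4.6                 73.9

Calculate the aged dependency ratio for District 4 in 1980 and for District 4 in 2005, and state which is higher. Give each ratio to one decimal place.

District 4 in 1980: 5.8
District 4 in 2005: 47.8
Higher: District 4 in 2005

District 4 in 1980: 4.6 / 79.8 × 100 = 5.8
District 4 in 2005: 73.9 / 154.5 × 100 = 47.8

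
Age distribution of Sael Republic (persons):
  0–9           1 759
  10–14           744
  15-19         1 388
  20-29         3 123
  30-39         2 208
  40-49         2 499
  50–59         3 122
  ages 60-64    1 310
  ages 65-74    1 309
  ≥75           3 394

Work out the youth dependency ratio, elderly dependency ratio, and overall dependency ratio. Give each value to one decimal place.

0–14: 1 759 + 744 = 2 503
15–64: 1 388 + 3 123 + 2 208 + 2 499 + 3 122 + 1 310 = 13 650
65+: 1 309 + 3 394 = 4 703
Youth dependency ratio = 2 503 / 13 650 × 100 = 18.3
Old-age dependency ratio = 4 703 / 13 650 × 100 = 34.5
Total dependency ratio = (2 503 + 4 703) / 13 650 × 100 = 7 206 / 13 650 × 100 = 52.8

Youth dependency ratio: 18.3
Old-age dependency ratio: 34.5
Total dependency ratio: 52.8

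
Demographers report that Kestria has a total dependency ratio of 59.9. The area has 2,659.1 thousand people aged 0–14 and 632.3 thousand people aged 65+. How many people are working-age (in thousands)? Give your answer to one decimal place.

Working-age: 5,494.8

Total dependency ratio = (youth + elderly) / working-age × 100
59.9 = (2,659.1 + 632.3) / W × 100
⇒ 5,494.8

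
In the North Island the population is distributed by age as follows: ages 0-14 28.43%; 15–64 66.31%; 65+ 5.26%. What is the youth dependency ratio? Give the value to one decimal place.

Youth dependency ratio = 28.43 / 66.31 × 100 = 42.9

Youth dependency ratio: 42.9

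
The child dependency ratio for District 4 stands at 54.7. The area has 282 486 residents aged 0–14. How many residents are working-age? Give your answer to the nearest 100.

Working-age: 516 400

Youth dependency ratio = youth / working-age × 100
54.7 = 282 486 / W × 100
⇒ 516 400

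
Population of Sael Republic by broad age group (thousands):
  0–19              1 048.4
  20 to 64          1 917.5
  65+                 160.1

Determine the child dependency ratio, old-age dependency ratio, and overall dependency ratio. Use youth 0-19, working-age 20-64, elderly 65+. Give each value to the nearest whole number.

Youth dependency ratio = 1 048.4 / 1 917.5 × 100 = 55
Old-age dependency ratio = 160.1 / 1 917.5 × 100 = 8
Total dependency ratio = (1 048.4 + 160.1) / 1 917.5 × 100 = 1 208.5 / 1 917.5 × 100 = 63

Youth dependency ratio: 55
Old-age dependency ratio: 8
Total dependency ratio: 63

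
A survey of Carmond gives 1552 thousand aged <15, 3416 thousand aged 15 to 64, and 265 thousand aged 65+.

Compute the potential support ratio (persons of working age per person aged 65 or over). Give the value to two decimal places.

Potential support ratio = 3416 / 265 = 12.89

Potential support ratio: 12.89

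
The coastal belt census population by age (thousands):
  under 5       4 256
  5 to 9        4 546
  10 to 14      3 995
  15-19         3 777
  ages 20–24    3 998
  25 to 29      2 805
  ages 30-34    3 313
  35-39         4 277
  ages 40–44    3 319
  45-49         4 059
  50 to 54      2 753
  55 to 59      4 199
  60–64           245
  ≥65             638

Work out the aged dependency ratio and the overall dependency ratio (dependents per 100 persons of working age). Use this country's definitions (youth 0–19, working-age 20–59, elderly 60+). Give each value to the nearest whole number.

Old-age dependency ratio: 3
Total dependency ratio: 61

0–19: 4 256 + 4 546 + 3 995 + 3 777 = 16 574
20–59: 3 998 + 2 805 + 3 313 + 4 277 + 3 319 + 4 059 + 2 753 + 4 199 = 28 723
60+: 245 + 638 = 883
Old-age dependency ratio = 883 / 28 723 × 100 = 3
Total dependency ratio = (16 574 + 883) / 28 723 × 100 = 17 457 / 28 723 × 100 = 61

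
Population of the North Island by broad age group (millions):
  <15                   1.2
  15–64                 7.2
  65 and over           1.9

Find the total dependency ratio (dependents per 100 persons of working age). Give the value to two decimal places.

Total dependency ratio: 43.06

Total dependency ratio = (1.2 + 1.9) / 7.2 × 100 = 3.1 / 7.2 × 100 = 43.06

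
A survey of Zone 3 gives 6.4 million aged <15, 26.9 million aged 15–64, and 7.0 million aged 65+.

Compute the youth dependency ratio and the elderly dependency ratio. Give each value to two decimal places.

Youth dependency ratio = 6.4 / 26.9 × 100 = 23.79
Old-age dependency ratio = 7.0 / 26.9 × 100 = 26.02

Youth dependency ratio: 23.79
Old-age dependency ratio: 26.02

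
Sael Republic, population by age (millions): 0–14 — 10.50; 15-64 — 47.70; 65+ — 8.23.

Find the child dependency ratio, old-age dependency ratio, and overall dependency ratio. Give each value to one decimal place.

Youth dependency ratio: 22.0
Old-age dependency ratio: 17.3
Total dependency ratio: 39.3

Youth dependency ratio = 10.50 / 47.70 × 100 = 22.0
Old-age dependency ratio = 8.23 / 47.70 × 100 = 17.3
Total dependency ratio = (10.50 + 8.23) / 47.70 × 100 = 18.73 / 47.70 × 100 = 39.3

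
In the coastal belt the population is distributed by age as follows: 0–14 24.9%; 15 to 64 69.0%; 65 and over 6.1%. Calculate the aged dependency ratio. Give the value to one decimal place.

Old-age dependency ratio = 6.1 / 69.0 × 100 = 8.8

Old-age dependency ratio: 8.8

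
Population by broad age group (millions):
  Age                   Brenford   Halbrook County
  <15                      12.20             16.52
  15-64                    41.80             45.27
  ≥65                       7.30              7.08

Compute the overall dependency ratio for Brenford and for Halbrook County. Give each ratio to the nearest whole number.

Brenford: 47
Halbrook County: 52

Brenford: (12.20 + 7.30) / 41.80 × 100 = 19.50 / 41.80 × 100 = 47
Halbrook County: (16.52 + 7.08) / 45.27 × 100 = 23.60 / 45.27 × 100 = 52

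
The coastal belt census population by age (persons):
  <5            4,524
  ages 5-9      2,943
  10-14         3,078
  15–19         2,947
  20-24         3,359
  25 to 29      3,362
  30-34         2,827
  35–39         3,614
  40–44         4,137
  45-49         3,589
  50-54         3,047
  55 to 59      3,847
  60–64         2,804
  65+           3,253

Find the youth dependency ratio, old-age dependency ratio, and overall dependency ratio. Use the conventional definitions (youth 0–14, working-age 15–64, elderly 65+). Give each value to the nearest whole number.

Youth dependency ratio: 31
Old-age dependency ratio: 10
Total dependency ratio: 41

0–14: 4,524 + 2,943 + 3,078 = 10,545
15–64: 2,947 + 3,359 + 3,362 + 2,827 + 3,614 + 4,137 + 3,589 + 3,047 + 3,847 + 2,804 = 33,533
65+: 3,253
Youth dependency ratio = 10,545 / 33,533 × 100 = 31
Old-age dependency ratio = 3,253 / 33,533 × 100 = 10
Total dependency ratio = (10,545 + 3,253) / 33,533 × 100 = 13,798 / 33,533 × 100 = 41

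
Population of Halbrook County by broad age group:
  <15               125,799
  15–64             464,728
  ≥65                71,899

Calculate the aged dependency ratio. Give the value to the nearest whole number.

Old-age dependency ratio: 15

Old-age dependency ratio = 71,899 / 464,728 × 100 = 15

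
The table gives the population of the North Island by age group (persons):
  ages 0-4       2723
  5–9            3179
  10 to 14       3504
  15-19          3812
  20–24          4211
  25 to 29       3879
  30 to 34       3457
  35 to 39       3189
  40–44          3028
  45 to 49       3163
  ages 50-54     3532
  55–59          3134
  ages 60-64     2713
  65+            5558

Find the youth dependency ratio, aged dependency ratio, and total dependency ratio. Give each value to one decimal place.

0–14: 2723 + 3179 + 3504 = 9406
15–64: 3812 + 4211 + 3879 + 3457 + 3189 + 3028 + 3163 + 3532 + 3134 + 2713 = 34118
65+: 5558
Youth dependency ratio = 9406 / 34118 × 100 = 27.6
Old-age dependency ratio = 5558 / 34118 × 100 = 16.3
Total dependency ratio = (9406 + 5558) / 34118 × 100 = 14964 / 34118 × 100 = 43.9

Youth dependency ratio: 27.6
Old-age dependency ratio: 16.3
Total dependency ratio: 43.9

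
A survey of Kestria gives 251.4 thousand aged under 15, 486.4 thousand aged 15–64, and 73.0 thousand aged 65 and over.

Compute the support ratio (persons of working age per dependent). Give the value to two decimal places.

Support ratio: 1.50

Support ratio = 486.4 / (251.4 + 73.0) = 486.4 / 324.4 = 1.50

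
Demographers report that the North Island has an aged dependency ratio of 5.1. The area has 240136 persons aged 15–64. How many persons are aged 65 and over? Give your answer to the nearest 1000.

Old-age dependency ratio = elderly / working-age × 100
5.1 = E / 240136 × 100
⇒ 12000

Aged 65 and over: 12000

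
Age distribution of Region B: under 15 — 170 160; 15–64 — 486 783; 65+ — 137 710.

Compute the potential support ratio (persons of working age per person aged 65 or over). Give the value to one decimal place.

Potential support ratio: 3.5

Potential support ratio = 486 783 / 137 710 = 3.5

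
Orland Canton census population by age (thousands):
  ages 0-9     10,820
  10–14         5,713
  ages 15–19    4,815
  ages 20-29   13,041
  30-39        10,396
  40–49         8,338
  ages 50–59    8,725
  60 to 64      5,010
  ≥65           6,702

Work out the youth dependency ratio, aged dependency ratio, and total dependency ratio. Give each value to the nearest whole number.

0–14: 10,820 + 5,713 = 16,533
15–64: 4,815 + 13,041 + 10,396 + 8,338 + 8,725 + 5,010 = 50,325
65+: 6,702
Youth dependency ratio = 16,533 / 50,325 × 100 = 33
Old-age dependency ratio = 6,702 / 50,325 × 100 = 13
Total dependency ratio = (16,533 + 6,702) / 50,325 × 100 = 23,235 / 50,325 × 100 = 46

Youth dependency ratio: 33
Old-age dependency ratio: 13
Total dependency ratio: 46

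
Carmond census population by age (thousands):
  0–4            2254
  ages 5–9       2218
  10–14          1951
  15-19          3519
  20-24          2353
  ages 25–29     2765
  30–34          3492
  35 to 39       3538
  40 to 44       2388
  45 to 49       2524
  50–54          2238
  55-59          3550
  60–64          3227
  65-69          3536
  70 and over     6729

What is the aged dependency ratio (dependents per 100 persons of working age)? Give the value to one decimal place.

Old-age dependency ratio: 34.7

0–14: 2254 + 2218 + 1951 = 6423
15–64: 3519 + 2353 + 2765 + 3492 + 3538 + 2388 + 2524 + 2238 + 3550 + 3227 = 29594
65+: 3536 + 6729 = 10265
Old-age dependency ratio = 10265 / 29594 × 100 = 34.7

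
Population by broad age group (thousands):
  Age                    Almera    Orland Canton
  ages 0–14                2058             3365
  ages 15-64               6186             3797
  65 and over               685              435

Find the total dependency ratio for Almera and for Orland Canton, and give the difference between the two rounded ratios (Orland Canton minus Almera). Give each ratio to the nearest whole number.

Almera: (2058 + 685) / 6186 × 100 = 2743 / 6186 × 100 = 44
Orland Canton: (3365 + 435) / 3797 × 100 = 3800 / 3797 × 100 = 100

Almera: 44
Orland Canton: 100
Difference: +56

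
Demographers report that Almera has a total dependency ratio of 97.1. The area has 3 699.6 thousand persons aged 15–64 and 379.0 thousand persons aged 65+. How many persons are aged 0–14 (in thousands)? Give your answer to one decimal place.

Aged 0–14: 3 213.3

Total dependency ratio = (youth + elderly) / working-age × 100
97.1 = (Y + 379.0) / 3 699.6 × 100
⇒ 3 213.3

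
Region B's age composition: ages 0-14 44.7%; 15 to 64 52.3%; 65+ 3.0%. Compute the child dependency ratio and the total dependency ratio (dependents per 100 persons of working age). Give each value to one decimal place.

Youth dependency ratio: 85.5
Total dependency ratio: 91.2

Youth dependency ratio = 44.7 / 52.3 × 100 = 85.5
Total dependency ratio = (44.7 + 3.0) / 52.3 × 100 = 47.7 / 52.3 × 100 = 91.2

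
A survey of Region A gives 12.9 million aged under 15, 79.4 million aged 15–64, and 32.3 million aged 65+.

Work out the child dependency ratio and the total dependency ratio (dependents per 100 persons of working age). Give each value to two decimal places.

Youth dependency ratio: 16.25
Total dependency ratio: 56.93

Youth dependency ratio = 12.9 / 79.4 × 100 = 16.25
Total dependency ratio = (12.9 + 32.3) / 79.4 × 100 = 45.2 / 79.4 × 100 = 56.93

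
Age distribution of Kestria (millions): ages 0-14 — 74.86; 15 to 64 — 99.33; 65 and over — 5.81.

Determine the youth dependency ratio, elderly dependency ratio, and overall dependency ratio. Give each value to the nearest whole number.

Youth dependency ratio: 75
Old-age dependency ratio: 6
Total dependency ratio: 81

Youth dependency ratio = 74.86 / 99.33 × 100 = 75
Old-age dependency ratio = 5.81 / 99.33 × 100 = 6
Total dependency ratio = (74.86 + 5.81) / 99.33 × 100 = 80.67 / 99.33 × 100 = 81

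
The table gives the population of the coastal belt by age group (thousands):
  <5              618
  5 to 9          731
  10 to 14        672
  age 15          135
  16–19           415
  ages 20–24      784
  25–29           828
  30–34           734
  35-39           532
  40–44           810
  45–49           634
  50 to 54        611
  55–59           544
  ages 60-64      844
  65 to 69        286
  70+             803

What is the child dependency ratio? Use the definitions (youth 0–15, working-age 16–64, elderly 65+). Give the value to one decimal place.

0–15: 618 + 731 + 672 + 135 = 2 156
16–64: 415 + 784 + 828 + 734 + 532 + 810 + 634 + 611 + 544 + 844 = 6 736
65+: 286 + 803 = 1 089
Youth dependency ratio = 2 156 / 6 736 × 100 = 32.0

Youth dependency ratio: 32.0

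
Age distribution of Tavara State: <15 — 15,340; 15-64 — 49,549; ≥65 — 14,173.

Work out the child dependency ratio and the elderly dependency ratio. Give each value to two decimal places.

Youth dependency ratio = 15,340 / 49,549 × 100 = 30.96
Old-age dependency ratio = 14,173 / 49,549 × 100 = 28.60

Youth dependency ratio: 30.96
Old-age dependency ratio: 28.60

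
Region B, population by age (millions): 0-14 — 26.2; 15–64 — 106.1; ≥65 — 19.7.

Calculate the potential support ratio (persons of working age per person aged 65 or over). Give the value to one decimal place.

Potential support ratio: 5.4

Potential support ratio = 106.1 / 19.7 = 5.4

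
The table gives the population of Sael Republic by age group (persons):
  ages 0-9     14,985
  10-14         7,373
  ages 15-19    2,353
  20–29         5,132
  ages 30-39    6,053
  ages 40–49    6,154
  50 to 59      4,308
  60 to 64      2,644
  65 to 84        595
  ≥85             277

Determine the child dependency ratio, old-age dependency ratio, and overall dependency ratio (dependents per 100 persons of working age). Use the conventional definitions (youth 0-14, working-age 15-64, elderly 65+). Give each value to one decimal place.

0–14: 14,985 + 7,373 = 22,358
15–64: 2,353 + 5,132 + 6,053 + 6,154 + 4,308 + 2,644 = 26,644
65+: 595 + 277 = 872
Youth dependency ratio = 22,358 / 26,644 × 100 = 83.9
Old-age dependency ratio = 872 / 26,644 × 100 = 3.3
Total dependency ratio = (22,358 + 872) / 26,644 × 100 = 23,230 / 26,644 × 100 = 87.2

Youth dependency ratio: 83.9
Old-age dependency ratio: 3.3
Total dependency ratio: 87.2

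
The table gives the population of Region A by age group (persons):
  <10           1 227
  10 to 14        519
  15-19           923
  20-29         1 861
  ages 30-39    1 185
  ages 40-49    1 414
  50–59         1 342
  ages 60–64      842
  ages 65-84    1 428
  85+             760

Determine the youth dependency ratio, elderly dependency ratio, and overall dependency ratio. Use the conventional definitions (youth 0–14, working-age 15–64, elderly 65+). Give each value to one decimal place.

Youth dependency ratio: 23.1
Old-age dependency ratio: 28.9
Total dependency ratio: 52.0

0–14: 1 227 + 519 = 1 746
15–64: 923 + 1 861 + 1 185 + 1 414 + 1 342 + 842 = 7 567
65+: 1 428 + 760 = 2 188
Youth dependency ratio = 1 746 / 7 567 × 100 = 23.1
Old-age dependency ratio = 2 188 / 7 567 × 100 = 28.9
Total dependency ratio = (1 746 + 2 188) / 7 567 × 100 = 3 934 / 7 567 × 100 = 52.0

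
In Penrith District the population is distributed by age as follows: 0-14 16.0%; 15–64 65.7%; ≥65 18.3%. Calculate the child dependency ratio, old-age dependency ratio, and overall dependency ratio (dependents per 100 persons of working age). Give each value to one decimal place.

Youth dependency ratio: 24.4
Old-age dependency ratio: 27.9
Total dependency ratio: 52.2

Youth dependency ratio = 16.0 / 65.7 × 100 = 24.4
Old-age dependency ratio = 18.3 / 65.7 × 100 = 27.9
Total dependency ratio = (16.0 + 18.3) / 65.7 × 100 = 34.3 / 65.7 × 100 = 52.2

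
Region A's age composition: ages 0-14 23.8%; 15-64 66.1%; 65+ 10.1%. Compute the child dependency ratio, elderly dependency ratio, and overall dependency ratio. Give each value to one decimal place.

Youth dependency ratio: 36.0
Old-age dependency ratio: 15.3
Total dependency ratio: 51.3

Youth dependency ratio = 23.8 / 66.1 × 100 = 36.0
Old-age dependency ratio = 10.1 / 66.1 × 100 = 15.3
Total dependency ratio = (23.8 + 10.1) / 66.1 × 100 = 33.9 / 66.1 × 100 = 51.3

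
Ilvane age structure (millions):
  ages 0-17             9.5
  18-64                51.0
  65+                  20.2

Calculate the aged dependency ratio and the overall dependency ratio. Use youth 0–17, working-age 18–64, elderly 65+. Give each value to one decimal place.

Old-age dependency ratio = 20.2 / 51.0 × 100 = 39.6
Total dependency ratio = (9.5 + 20.2) / 51.0 × 100 = 29.7 / 51.0 × 100 = 58.2

Old-age dependency ratio: 39.6
Total dependency ratio: 58.2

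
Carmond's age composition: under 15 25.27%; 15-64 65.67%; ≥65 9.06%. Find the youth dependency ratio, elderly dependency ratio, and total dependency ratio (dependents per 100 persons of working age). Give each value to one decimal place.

Youth dependency ratio = 25.27 / 65.67 × 100 = 38.5
Old-age dependency ratio = 9.06 / 65.67 × 100 = 13.8
Total dependency ratio = (25.27 + 9.06) / 65.67 × 100 = 34.33 / 65.67 × 100 = 52.3

Youth dependency ratio: 38.5
Old-age dependency ratio: 13.8
Total dependency ratio: 52.3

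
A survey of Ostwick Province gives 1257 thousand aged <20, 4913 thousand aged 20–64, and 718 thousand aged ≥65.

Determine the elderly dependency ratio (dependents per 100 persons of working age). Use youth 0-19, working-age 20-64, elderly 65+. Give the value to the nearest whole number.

Old-age dependency ratio = 718 / 4913 × 100 = 15

Old-age dependency ratio: 15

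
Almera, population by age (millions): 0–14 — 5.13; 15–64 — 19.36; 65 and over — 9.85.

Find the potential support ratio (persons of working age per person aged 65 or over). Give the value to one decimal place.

Potential support ratio = 19.36 / 9.85 = 2.0

Potential support ratio: 2.0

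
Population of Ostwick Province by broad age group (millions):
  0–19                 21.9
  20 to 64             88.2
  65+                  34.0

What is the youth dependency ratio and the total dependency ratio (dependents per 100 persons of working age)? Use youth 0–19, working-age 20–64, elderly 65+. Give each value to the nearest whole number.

Youth dependency ratio = 21.9 / 88.2 × 100 = 25
Total dependency ratio = (21.9 + 34.0) / 88.2 × 100 = 55.9 / 88.2 × 100 = 63

Youth dependency ratio: 25
Total dependency ratio: 63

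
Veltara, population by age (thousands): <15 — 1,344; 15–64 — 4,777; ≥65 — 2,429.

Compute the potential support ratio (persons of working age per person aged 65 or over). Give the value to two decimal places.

Potential support ratio: 1.97

Potential support ratio = 4,777 / 2,429 = 1.97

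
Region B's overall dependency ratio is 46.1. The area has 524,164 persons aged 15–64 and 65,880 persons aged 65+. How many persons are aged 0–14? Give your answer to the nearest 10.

Aged 0–14: 175,760

Total dependency ratio = (youth + elderly) / working-age × 100
46.1 = (Y + 65,880) / 524,164 × 100
⇒ 175,760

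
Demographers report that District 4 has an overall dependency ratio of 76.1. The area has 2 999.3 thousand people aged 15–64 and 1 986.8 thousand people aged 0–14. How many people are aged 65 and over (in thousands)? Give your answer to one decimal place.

Aged 65 and over: 295.7

Total dependency ratio = (youth + elderly) / working-age × 100
76.1 = (1 986.8 + E) / 2 999.3 × 100
⇒ 295.7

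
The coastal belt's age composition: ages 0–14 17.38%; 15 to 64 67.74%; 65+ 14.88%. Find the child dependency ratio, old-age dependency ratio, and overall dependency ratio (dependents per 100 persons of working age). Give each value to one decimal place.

Youth dependency ratio = 17.38 / 67.74 × 100 = 25.7
Old-age dependency ratio = 14.88 / 67.74 × 100 = 22.0
Total dependency ratio = (17.38 + 14.88) / 67.74 × 100 = 32.26 / 67.74 × 100 = 47.6

Youth dependency ratio: 25.7
Old-age dependency ratio: 22.0
Total dependency ratio: 47.6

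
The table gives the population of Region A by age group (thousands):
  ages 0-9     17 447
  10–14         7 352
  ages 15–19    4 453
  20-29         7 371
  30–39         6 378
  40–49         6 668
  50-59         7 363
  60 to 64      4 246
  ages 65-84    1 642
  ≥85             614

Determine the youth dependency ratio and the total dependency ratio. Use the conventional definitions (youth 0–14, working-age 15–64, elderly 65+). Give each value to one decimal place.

Youth dependency ratio: 68.0
Total dependency ratio: 74.2

0–14: 17 447 + 7 352 = 24 799
15–64: 4 453 + 7 371 + 6 378 + 6 668 + 7 363 + 4 246 = 36 479
65+: 1 642 + 614 = 2 256
Youth dependency ratio = 24 799 / 36 479 × 100 = 68.0
Total dependency ratio = (24 799 + 2 256) / 36 479 × 100 = 27 055 / 36 479 × 100 = 74.2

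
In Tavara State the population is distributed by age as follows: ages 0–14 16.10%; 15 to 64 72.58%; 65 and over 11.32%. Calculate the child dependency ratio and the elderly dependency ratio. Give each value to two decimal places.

Youth dependency ratio: 22.18
Old-age dependency ratio: 15.60

Youth dependency ratio = 16.10 / 72.58 × 100 = 22.18
Old-age dependency ratio = 11.32 / 72.58 × 100 = 15.60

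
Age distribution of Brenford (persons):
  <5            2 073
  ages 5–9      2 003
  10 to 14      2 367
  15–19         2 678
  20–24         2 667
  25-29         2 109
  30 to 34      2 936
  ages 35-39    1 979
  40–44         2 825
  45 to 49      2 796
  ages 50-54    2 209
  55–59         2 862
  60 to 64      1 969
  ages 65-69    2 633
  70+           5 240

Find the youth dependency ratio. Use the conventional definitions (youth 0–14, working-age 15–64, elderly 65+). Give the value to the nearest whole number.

Youth dependency ratio: 26

0–14: 2 073 + 2 003 + 2 367 = 6 443
15–64: 2 678 + 2 667 + 2 109 + 2 936 + 1 979 + 2 825 + 2 796 + 2 209 + 2 862 + 1 969 = 25 030
65+: 2 633 + 5 240 = 7 873
Youth dependency ratio = 6 443 / 25 030 × 100 = 26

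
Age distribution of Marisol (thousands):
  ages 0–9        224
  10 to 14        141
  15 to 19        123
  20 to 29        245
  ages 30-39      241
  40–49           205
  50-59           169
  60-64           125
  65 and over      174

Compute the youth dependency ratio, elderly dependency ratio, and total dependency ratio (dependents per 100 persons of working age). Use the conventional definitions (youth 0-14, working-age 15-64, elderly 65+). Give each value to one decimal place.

0–14: 224 + 141 = 365
15–64: 123 + 245 + 241 + 205 + 169 + 125 = 1 108
65+: 174
Youth dependency ratio = 365 / 1 108 × 100 = 32.9
Old-age dependency ratio = 174 / 1 108 × 100 = 15.7
Total dependency ratio = (365 + 174) / 1 108 × 100 = 539 / 1 108 × 100 = 48.6

Youth dependency ratio: 32.9
Old-age dependency ratio: 15.7
Total dependency ratio: 48.6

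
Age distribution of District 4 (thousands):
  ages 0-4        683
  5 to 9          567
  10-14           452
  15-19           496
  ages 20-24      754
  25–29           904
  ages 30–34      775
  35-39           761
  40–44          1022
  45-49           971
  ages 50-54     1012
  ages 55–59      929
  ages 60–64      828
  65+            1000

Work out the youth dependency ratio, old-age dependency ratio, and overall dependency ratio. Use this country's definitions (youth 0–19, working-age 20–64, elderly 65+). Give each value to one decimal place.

Youth dependency ratio: 27.6
Old-age dependency ratio: 12.6
Total dependency ratio: 40.2

0–19: 683 + 567 + 452 + 496 = 2198
20–64: 754 + 904 + 775 + 761 + 1022 + 971 + 1012 + 929 + 828 = 7956
65+: 1000
Youth dependency ratio = 2198 / 7956 × 100 = 27.6
Old-age dependency ratio = 1000 / 7956 × 100 = 12.6
Total dependency ratio = (2198 + 1000) / 7956 × 100 = 3198 / 7956 × 100 = 40.2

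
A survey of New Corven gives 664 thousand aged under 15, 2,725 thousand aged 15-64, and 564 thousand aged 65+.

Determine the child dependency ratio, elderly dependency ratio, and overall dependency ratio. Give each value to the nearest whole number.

Youth dependency ratio = 664 / 2,725 × 100 = 24
Old-age dependency ratio = 564 / 2,725 × 100 = 21
Total dependency ratio = (664 + 564) / 2,725 × 100 = 1,228 / 2,725 × 100 = 45

Youth dependency ratio: 24
Old-age dependency ratio: 21
Total dependency ratio: 45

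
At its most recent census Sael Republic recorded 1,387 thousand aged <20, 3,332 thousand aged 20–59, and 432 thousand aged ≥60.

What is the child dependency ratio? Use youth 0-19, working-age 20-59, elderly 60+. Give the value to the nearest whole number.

Youth dependency ratio = 1,387 / 3,332 × 100 = 42

Youth dependency ratio: 42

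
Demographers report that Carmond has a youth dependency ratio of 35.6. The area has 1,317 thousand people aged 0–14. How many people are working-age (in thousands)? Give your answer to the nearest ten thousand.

Youth dependency ratio = youth / working-age × 100
35.6 = 1,317 / W × 100
⇒ 3,700

Working-age: 3,700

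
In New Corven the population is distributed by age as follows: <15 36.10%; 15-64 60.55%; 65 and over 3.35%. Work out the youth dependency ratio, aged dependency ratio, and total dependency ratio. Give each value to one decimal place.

Youth dependency ratio = 36.10 / 60.55 × 100 = 59.6
Old-age dependency ratio = 3.35 / 60.55 × 100 = 5.5
Total dependency ratio = (36.10 + 3.35) / 60.55 × 100 = 39.45 / 60.55 × 100 = 65.2

Youth dependency ratio: 59.6
Old-age dependency ratio: 5.5
Total dependency ratio: 65.2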